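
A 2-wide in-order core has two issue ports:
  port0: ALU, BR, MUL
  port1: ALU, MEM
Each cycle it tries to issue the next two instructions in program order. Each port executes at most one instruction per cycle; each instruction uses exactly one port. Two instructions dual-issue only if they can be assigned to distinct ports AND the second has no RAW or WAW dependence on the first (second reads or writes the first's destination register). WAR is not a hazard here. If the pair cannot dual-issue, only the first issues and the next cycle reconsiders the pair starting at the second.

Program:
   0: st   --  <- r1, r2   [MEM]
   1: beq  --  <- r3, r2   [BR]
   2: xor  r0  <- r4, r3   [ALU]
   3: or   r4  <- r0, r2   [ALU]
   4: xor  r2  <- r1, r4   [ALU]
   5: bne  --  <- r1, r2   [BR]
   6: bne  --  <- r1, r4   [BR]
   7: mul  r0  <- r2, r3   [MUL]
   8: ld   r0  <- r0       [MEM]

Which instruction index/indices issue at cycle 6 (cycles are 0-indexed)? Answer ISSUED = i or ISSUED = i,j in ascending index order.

ISSUED = 7

0. st.MEM/beq.BR @i0&i1  | dual
1. xor.ALU @i2  | RAW r0
2. or.ALU @i3  | RAW r4
3. xor.ALU @i4  | RAW r2
4. bne.BR @i5  | no-port BR/BR
5. bne.BR @i6  | no-port BR/MUL
6. mul.MUL @i7  | RAW+WAW r0
7. ld.MEM @i8  | tail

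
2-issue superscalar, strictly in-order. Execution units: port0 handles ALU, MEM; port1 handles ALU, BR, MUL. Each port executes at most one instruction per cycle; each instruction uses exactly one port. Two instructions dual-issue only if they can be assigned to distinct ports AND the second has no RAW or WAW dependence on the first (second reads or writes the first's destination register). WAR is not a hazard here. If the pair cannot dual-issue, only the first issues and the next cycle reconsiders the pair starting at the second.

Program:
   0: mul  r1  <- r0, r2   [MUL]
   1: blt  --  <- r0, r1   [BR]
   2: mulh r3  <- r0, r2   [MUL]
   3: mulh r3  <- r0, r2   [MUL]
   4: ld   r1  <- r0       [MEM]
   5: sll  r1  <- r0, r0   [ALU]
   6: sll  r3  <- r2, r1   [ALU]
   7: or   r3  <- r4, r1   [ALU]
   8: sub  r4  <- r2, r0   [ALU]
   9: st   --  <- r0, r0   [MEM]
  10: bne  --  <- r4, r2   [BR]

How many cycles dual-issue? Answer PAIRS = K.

PAIRS = 3

#0 head=0: mul.MUL i0 no-port MUL/BR
#1 head=1: blt.BR i1 no-port BR/MUL
#2 head=2: mulh.MUL i2 no-port MUL/MUL
#3 head=3: mulh.MUL ld.MEM i3,i4 pair
#4 head=5: sll.ALU i5 RAW r1
#5 head=6: sll.ALU i6 WAW r3
#6 head=7: or.ALU sub.ALU i7,i8 pair
#7 head=9: st.MEM bne.BR i9,i10 pair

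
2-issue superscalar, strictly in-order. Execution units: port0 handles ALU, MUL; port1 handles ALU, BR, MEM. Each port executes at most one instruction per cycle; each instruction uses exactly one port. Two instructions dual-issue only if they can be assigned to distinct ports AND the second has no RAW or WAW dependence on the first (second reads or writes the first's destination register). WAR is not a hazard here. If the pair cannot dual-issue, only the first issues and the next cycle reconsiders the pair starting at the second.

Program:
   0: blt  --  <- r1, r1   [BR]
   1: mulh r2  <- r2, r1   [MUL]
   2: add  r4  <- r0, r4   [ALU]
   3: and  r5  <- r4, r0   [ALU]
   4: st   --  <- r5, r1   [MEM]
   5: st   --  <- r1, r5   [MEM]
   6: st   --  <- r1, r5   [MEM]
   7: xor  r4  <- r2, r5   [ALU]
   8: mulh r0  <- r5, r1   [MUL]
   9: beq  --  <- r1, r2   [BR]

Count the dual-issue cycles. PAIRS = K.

t=0 i0,i1:blt mulh ; 2-wide
t=1 i2:add ; RAW r4
t=2 i3:and ; RAW r5
t=3 i4:st ; no-port MEM/MEM
t=4 i5:st ; no-port MEM/MEM
t=5 i6,i7:st xor ; 2-wide
t=6 i8,i9:mulh beq ; 2-wide

PAIRS = 3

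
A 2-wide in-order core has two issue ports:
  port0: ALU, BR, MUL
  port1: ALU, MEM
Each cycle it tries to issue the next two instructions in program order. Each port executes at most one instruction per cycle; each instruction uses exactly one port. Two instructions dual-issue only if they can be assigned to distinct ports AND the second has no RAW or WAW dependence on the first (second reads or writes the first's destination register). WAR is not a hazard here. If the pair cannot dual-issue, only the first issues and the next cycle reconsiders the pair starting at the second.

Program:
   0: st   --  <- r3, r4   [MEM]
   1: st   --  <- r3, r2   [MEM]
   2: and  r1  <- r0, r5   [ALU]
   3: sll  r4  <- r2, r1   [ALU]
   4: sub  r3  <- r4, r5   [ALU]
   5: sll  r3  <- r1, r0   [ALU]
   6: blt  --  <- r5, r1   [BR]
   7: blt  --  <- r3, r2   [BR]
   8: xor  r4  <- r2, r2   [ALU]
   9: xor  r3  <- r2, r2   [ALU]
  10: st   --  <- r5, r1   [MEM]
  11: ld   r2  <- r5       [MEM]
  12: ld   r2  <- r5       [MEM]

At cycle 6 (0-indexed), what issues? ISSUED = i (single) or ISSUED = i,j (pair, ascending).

ISSUED = 9,10

0. st.MEM @i0  | no-port MEM/MEM
1. st.MEM+and.ALU @i1&i2  | dual
2. sll.ALU @i3  | RAW r4
3. sub.ALU @i4  | WAW r3
4. sll.ALU+blt.BR @i5&i6  | dual
5. blt.BR+xor.ALU @i7&i8  | dual
6. xor.ALU+st.MEM @i9&i10  | dual
7. ld.MEM @i11  | no-port MEM/MEM
8. ld.MEM @i12  | tail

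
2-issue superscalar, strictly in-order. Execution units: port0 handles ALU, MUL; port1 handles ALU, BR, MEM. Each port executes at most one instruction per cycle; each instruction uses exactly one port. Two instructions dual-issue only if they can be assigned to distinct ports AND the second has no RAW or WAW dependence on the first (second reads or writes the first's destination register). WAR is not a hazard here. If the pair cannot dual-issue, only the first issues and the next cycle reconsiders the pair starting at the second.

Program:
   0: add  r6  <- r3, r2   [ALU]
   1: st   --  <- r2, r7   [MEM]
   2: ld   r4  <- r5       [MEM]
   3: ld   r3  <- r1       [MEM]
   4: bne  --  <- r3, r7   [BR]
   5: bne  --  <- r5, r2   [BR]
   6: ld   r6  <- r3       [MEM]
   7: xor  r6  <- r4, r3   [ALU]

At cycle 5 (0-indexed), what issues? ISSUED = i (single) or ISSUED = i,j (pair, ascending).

ISSUED = 6

  cy0 -> i0/i1 (add.ALU st.MEM) 2-wide
  cy1 -> i2 (ld.MEM) no-port MEM/MEM
  cy2 -> i3 (ld.MEM) no-port MEM/BR
  cy3 -> i4 (bne.BR) no-port BR/BR
  cy4 -> i5 (bne.BR) no-port BR/MEM
  cy5 -> i6 (ld.MEM) WAW r6
  cy6 -> i7 (xor.ALU) tail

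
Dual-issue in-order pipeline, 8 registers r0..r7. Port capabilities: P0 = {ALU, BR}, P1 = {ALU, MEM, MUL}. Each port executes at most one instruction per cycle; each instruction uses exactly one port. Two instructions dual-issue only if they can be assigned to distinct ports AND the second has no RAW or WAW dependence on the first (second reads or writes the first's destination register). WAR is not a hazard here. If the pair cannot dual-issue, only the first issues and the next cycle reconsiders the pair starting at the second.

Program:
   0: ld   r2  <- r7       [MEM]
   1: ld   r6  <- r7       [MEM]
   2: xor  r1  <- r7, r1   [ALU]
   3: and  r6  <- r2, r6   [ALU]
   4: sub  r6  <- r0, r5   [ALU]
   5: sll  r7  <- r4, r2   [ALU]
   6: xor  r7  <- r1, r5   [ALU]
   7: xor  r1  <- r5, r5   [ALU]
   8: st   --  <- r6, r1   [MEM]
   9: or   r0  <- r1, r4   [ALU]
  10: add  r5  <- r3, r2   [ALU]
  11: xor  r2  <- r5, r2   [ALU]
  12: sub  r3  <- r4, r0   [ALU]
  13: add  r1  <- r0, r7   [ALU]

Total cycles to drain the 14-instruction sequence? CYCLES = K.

CYCLES = 9

  cy0 -> i0 (ld) no-port MEM/MEM
  cy1 -> i1,i2 (ld;xor) pair
  cy2 -> i3 (and) WAW r6
  cy3 -> i4,i5 (sub;sll) pair
  cy4 -> i6,i7 (xor;xor) pair
  cy5 -> i8,i9 (st;or) pair
  cy6 -> i10 (add) RAW r5
  cy7 -> i11,i12 (xor;sub) pair
  cy8 -> i13 (add) tail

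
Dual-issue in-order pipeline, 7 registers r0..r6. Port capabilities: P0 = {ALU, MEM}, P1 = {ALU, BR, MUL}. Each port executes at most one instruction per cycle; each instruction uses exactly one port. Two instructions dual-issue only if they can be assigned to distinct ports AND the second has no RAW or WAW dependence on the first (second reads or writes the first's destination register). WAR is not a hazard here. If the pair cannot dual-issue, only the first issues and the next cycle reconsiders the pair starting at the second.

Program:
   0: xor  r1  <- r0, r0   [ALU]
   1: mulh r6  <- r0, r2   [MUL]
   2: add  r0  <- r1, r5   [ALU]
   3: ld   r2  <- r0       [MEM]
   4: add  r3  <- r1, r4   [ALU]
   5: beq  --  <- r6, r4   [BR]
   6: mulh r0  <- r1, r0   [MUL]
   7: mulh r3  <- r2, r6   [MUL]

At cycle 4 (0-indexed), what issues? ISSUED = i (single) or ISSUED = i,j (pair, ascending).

  cy0 -> i0/i1 (xor mulh) dual
  cy1 -> i2 (add) RAW r0
  cy2 -> i3/i4 (ld add) dual
  cy3 -> i5 (beq) no-port BR/MUL
  cy4 -> i6 (mulh) no-port MUL/MUL
  cy5 -> i7 (mulh) tail

ISSUED = 6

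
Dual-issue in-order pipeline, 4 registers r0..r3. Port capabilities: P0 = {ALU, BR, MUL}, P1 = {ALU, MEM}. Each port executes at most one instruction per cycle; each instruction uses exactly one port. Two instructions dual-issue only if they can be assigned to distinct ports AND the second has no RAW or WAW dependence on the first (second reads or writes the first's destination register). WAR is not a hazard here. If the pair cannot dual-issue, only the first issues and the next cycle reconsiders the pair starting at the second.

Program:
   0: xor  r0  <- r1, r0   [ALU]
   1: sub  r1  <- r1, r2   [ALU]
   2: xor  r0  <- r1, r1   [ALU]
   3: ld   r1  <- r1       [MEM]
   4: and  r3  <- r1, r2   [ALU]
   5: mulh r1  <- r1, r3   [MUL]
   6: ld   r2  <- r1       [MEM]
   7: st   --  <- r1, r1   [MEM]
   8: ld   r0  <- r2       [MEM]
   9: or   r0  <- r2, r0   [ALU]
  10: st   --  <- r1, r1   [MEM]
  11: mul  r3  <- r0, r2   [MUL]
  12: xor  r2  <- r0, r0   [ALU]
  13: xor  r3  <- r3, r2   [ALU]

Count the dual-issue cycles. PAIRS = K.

  cy0 -> i0/i1 (xor/sub) 2-wide
  cy1 -> i2/i3 (xor/ld) 2-wide
  cy2 -> i4 (and) RAW r3
  cy3 -> i5 (mulh) RAW r1
  cy4 -> i6 (ld) no-port MEM/MEM
  cy5 -> i7 (st) no-port MEM/MEM
  cy6 -> i8 (ld) RAW+WAW r0
  cy7 -> i9/i10 (or/st) 2-wide
  cy8 -> i11/i12 (mul/xor) 2-wide
  cy9 -> i13 (xor) tail

PAIRS = 4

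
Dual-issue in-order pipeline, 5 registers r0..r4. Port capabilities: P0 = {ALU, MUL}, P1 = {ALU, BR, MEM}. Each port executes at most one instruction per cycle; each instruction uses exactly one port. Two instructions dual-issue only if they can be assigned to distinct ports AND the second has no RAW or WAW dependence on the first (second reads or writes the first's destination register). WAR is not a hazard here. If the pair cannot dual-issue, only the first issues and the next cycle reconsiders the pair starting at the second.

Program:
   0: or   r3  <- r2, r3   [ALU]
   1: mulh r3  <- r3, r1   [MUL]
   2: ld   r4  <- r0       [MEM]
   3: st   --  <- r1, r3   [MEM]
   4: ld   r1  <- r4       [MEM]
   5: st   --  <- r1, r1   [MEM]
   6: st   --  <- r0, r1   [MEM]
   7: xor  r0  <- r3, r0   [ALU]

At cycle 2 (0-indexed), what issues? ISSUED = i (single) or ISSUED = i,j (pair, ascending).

ISSUED = 3

0. or @i0  | RAW+WAW r3
1. mulh ld @i1+i2  | dual
2. st @i3  | no-port MEM/MEM
3. ld @i4  | no-port MEM/MEM
4. st @i5  | no-port MEM/MEM
5. st xor @i6+i7  | dual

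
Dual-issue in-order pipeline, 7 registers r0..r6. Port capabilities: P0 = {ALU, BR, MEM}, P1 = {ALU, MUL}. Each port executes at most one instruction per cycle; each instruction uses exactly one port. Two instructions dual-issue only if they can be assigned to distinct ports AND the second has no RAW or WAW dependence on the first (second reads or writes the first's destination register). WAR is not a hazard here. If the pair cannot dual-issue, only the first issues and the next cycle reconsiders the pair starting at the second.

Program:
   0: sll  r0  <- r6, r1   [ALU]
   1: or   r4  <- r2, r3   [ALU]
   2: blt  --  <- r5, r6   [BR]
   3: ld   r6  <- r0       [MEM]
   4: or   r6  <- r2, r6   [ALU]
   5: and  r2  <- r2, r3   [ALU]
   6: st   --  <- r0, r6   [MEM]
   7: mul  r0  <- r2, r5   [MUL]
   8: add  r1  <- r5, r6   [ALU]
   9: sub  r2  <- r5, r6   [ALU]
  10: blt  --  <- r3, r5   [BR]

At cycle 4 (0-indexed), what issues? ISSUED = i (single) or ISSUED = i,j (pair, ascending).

ISSUED = 6,7

c0: i0+i1 sll.ALU;or.ALU  pair
c1: i2 blt.BR  no-port BR/MEM
c2: i3 ld.MEM  RAW+WAW r6
c3: i4+i5 or.ALU;and.ALU  pair
c4: i6+i7 st.MEM;mul.MUL  pair
c5: i8+i9 add.ALU;sub.ALU  pair
c6: i10 blt.BR  tail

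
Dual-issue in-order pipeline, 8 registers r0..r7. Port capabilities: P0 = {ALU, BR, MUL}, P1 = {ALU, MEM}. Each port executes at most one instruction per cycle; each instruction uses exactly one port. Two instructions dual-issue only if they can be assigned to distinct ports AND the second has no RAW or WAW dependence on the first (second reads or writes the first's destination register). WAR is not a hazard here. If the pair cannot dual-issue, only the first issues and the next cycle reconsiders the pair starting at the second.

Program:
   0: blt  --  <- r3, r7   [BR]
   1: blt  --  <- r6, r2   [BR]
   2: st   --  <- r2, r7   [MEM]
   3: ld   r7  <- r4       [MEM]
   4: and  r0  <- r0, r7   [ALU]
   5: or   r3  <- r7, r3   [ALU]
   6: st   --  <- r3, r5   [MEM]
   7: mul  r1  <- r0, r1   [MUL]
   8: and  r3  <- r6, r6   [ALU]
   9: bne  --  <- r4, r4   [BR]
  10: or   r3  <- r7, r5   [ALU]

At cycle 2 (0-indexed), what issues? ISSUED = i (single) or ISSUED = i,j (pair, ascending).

t=0 i0:blt.BR ; no-port BR/BR
t=1 i1+i2:blt.BR+st.MEM ; pair
t=2 i3:ld.MEM ; RAW r7
t=3 i4+i5:and.ALU+or.ALU ; pair
t=4 i6+i7:st.MEM+mul.MUL ; pair
t=5 i8+i9:and.ALU+bne.BR ; pair
t=6 i10:or.ALU ; tail

ISSUED = 3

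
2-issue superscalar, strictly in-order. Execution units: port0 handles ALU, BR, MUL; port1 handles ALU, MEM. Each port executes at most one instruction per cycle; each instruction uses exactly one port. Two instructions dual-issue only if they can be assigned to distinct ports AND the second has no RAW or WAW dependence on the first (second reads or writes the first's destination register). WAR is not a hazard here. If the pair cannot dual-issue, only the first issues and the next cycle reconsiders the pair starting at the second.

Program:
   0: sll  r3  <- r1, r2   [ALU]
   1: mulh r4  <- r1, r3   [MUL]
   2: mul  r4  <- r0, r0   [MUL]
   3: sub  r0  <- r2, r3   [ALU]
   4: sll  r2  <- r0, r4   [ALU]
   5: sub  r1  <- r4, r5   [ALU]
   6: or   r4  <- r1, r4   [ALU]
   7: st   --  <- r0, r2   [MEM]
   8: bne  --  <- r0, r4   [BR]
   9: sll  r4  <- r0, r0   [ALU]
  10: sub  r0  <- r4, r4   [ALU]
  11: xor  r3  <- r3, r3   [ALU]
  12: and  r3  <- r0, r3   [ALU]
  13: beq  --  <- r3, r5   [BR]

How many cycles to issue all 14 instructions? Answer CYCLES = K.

CYCLES = 9

#0 head=0: sll.ALU i0 RAW r3
#1 head=1: mulh.MUL i1 no-port MUL/MUL
#2 head=2: mul.MUL;sub.ALU i2,i3 dual
#3 head=4: sll.ALU;sub.ALU i4,i5 dual
#4 head=6: or.ALU;st.MEM i6,i7 dual
#5 head=8: bne.BR;sll.ALU i8,i9 dual
#6 head=10: sub.ALU;xor.ALU i10,i11 dual
#7 head=12: and.ALU i12 RAW r3
#8 head=13: beq.BR i13 tail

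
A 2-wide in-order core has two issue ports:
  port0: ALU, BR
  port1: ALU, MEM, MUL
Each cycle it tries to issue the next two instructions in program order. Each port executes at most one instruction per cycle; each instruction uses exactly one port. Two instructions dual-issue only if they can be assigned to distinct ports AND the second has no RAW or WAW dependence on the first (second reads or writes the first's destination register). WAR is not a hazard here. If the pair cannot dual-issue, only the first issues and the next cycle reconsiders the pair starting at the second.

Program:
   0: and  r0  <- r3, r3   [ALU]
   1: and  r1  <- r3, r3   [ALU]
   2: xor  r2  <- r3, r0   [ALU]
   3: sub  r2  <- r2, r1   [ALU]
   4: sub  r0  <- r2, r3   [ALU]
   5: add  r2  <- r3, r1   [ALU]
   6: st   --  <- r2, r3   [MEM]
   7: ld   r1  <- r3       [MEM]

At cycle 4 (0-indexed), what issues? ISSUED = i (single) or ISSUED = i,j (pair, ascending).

ISSUED = 6

c0: i0,i1 and+and  pair
c1: i2 xor  RAW+WAW r2
c2: i3 sub  RAW r2
c3: i4,i5 sub+add  pair
c4: i6 st  no-port MEM/MEM
c5: i7 ld  tail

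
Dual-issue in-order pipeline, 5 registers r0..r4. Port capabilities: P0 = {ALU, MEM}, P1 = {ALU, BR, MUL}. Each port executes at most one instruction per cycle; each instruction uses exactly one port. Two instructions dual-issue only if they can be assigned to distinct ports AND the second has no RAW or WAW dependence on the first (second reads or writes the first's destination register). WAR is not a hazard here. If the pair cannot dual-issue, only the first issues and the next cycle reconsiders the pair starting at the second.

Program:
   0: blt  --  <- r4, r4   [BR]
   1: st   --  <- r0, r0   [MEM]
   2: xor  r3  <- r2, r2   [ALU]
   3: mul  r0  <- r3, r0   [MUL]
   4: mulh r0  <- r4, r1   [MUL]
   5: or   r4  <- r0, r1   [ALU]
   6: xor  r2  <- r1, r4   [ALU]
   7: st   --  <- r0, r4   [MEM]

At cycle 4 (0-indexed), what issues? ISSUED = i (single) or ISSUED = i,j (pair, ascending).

ISSUED = 5

  cy0 -> i0&i1 (blt+st) pair
  cy1 -> i2 (xor) RAW r3
  cy2 -> i3 (mul) no-port MUL/MUL
  cy3 -> i4 (mulh) RAW r0
  cy4 -> i5 (or) RAW r4
  cy5 -> i6&i7 (xor+st) pair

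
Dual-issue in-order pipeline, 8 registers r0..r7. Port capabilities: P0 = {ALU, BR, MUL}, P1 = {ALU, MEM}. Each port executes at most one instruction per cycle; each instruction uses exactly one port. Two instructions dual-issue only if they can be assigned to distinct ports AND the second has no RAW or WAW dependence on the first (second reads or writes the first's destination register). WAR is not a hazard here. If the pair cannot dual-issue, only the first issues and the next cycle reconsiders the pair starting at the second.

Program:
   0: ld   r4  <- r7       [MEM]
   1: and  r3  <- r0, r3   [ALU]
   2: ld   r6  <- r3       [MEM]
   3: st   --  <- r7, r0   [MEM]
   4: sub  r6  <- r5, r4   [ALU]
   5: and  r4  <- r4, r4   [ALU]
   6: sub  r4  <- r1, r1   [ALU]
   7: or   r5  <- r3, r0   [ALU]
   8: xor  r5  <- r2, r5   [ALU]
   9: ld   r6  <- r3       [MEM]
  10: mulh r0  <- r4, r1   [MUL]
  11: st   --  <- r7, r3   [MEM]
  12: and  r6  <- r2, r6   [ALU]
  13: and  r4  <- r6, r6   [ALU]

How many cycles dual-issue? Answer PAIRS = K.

PAIRS = 5

[0] i0,i1  ld.MEM/and.ALU  -- dual
[1] i2  ld.MEM  -- no-port MEM/MEM
[2] i3,i4  st.MEM/sub.ALU  -- dual
[3] i5  and.ALU  -- WAW r4
[4] i6,i7  sub.ALU/or.ALU  -- dual
[5] i8,i9  xor.ALU/ld.MEM  -- dual
[6] i10,i11  mulh.MUL/st.MEM  -- dual
[7] i12  and.ALU  -- RAW r6
[8] i13  and.ALU  -- tail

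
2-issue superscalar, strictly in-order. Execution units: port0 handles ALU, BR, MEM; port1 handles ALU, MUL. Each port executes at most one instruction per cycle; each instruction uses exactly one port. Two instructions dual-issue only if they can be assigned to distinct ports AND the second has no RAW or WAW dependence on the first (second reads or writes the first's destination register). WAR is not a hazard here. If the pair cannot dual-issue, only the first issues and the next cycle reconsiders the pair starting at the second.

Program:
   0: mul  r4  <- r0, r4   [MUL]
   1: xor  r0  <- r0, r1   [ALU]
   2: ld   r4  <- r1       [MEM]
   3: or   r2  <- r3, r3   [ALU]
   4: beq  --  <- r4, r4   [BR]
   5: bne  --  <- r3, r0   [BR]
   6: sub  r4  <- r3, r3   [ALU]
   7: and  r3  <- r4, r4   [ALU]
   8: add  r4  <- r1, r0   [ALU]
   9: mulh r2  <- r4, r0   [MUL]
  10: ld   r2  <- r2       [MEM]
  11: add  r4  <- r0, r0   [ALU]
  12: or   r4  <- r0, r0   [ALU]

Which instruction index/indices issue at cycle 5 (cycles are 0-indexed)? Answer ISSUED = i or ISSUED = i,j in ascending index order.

ISSUED = 9

  cy0 -> i0+i1 (mul.MUL xor.ALU) pair
  cy1 -> i2+i3 (ld.MEM or.ALU) pair
  cy2 -> i4 (beq.BR) no-port BR/BR
  cy3 -> i5+i6 (bne.BR sub.ALU) pair
  cy4 -> i7+i8 (and.ALU add.ALU) pair
  cy5 -> i9 (mulh.MUL) RAW+WAW r2
  cy6 -> i10+i11 (ld.MEM add.ALU) pair
  cy7 -> i12 (or.ALU) tail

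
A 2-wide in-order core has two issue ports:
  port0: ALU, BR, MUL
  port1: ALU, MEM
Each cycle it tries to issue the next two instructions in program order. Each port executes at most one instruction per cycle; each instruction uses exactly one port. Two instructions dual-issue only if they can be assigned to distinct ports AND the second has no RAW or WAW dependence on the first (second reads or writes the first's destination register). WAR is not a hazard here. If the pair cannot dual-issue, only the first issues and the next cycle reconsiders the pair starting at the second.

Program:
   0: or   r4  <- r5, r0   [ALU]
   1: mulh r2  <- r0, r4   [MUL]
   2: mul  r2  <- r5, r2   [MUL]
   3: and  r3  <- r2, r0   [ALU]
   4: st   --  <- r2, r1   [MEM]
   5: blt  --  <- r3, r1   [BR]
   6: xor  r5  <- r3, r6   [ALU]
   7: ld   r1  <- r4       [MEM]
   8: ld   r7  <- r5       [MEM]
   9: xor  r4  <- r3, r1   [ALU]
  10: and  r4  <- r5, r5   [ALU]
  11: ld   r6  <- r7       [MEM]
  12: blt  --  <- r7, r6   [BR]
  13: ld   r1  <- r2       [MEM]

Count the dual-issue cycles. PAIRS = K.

c0: i0 or.ALU  RAW r4
c1: i1 mulh.MUL  no-port MUL/MUL
c2: i2 mul.MUL  RAW r2
c3: i3+i4 and.ALU;st.MEM  pair
c4: i5+i6 blt.BR;xor.ALU  pair
c5: i7 ld.MEM  no-port MEM/MEM
c6: i8+i9 ld.MEM;xor.ALU  pair
c7: i10+i11 and.ALU;ld.MEM  pair
c8: i12+i13 blt.BR;ld.MEM  pair

PAIRS = 5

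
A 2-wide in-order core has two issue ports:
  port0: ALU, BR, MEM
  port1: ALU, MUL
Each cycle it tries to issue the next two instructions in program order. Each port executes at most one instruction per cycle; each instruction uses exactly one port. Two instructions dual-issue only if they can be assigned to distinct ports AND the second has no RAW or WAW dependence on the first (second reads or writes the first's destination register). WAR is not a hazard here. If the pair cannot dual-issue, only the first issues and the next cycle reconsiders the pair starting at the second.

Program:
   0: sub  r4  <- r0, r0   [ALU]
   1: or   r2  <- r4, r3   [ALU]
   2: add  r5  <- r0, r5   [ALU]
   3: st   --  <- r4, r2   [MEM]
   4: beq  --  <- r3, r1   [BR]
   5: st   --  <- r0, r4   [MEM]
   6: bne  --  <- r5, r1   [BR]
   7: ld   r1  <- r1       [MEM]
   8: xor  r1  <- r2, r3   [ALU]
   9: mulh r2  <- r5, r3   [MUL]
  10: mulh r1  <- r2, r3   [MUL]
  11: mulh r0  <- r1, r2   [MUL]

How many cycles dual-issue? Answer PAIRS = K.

#0 head=0: sub i0 RAW r4
#1 head=1: or add i1/i2 2-wide
#2 head=3: st i3 no-port MEM/BR
#3 head=4: beq i4 no-port BR/MEM
#4 head=5: st i5 no-port MEM/BR
#5 head=6: bne i6 no-port BR/MEM
#6 head=7: ld i7 WAW r1
#7 head=8: xor mulh i8/i9 2-wide
#8 head=10: mulh i10 no-port MUL/MUL
#9 head=11: mulh i11 tail

PAIRS = 2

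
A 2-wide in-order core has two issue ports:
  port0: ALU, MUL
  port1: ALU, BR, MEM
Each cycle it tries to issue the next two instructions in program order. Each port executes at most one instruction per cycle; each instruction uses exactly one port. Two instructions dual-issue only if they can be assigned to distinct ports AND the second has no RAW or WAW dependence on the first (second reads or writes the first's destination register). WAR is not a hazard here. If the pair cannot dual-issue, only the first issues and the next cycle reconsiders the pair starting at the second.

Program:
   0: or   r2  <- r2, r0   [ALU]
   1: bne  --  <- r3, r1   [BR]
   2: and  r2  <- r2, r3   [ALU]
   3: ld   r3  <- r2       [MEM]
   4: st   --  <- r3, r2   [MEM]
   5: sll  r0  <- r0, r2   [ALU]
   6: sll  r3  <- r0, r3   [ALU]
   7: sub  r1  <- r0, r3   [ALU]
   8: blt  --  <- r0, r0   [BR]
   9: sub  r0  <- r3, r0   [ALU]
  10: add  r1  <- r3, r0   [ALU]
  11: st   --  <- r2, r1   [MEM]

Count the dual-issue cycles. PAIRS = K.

0. or.ALU+bne.BR @i0,i1  | pair
1. and.ALU @i2  | RAW r2
2. ld.MEM @i3  | no-port MEM/MEM
3. st.MEM+sll.ALU @i4,i5  | pair
4. sll.ALU @i6  | RAW r3
5. sub.ALU+blt.BR @i7,i8  | pair
6. sub.ALU @i9  | RAW r0
7. add.ALU @i10  | RAW r1
8. st.MEM @i11  | tail

PAIRS = 3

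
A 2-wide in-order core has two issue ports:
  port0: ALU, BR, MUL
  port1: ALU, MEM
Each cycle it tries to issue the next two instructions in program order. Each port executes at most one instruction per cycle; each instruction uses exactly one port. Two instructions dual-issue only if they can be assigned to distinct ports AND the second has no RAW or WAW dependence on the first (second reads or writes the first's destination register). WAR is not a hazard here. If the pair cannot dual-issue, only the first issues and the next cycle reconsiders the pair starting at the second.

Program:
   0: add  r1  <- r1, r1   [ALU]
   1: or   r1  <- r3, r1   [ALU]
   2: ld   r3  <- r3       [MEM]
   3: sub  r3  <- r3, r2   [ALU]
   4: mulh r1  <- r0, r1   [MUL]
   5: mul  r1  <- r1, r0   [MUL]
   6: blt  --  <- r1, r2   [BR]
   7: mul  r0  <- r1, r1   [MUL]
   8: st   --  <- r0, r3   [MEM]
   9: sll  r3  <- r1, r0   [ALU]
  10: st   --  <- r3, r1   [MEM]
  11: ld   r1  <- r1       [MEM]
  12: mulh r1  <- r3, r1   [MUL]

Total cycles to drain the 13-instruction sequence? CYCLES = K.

CYCLES = 10

c0: i0 add.ALU  RAW+WAW r1
c1: i1&i2 or.ALU+ld.MEM  pair
c2: i3&i4 sub.ALU+mulh.MUL  pair
c3: i5 mul.MUL  no-port MUL/BR
c4: i6 blt.BR  no-port BR/MUL
c5: i7 mul.MUL  RAW r0
c6: i8&i9 st.MEM+sll.ALU  pair
c7: i10 st.MEM  no-port MEM/MEM
c8: i11 ld.MEM  RAW+WAW r1
c9: i12 mulh.MUL  tail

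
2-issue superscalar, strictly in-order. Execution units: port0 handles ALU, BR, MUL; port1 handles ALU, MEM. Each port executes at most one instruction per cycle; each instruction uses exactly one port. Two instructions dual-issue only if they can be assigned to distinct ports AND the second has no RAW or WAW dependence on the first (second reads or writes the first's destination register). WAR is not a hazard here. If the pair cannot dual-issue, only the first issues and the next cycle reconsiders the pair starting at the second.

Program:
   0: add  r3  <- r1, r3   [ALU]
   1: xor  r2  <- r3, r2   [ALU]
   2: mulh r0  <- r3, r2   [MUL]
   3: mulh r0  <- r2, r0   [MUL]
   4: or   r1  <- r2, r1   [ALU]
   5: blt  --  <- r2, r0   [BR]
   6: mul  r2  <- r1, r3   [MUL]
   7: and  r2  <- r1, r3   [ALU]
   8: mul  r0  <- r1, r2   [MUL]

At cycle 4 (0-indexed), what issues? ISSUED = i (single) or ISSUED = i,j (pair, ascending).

#0 head=0: add.ALU i0 RAW r3
#1 head=1: xor.ALU i1 RAW r2
#2 head=2: mulh.MUL i2 no-port MUL/MUL
#3 head=3: mulh.MUL+or.ALU i3/i4 dual
#4 head=5: blt.BR i5 no-port BR/MUL
#5 head=6: mul.MUL i6 WAW r2
#6 head=7: and.ALU i7 RAW r2
#7 head=8: mul.MUL i8 tail

ISSUED = 5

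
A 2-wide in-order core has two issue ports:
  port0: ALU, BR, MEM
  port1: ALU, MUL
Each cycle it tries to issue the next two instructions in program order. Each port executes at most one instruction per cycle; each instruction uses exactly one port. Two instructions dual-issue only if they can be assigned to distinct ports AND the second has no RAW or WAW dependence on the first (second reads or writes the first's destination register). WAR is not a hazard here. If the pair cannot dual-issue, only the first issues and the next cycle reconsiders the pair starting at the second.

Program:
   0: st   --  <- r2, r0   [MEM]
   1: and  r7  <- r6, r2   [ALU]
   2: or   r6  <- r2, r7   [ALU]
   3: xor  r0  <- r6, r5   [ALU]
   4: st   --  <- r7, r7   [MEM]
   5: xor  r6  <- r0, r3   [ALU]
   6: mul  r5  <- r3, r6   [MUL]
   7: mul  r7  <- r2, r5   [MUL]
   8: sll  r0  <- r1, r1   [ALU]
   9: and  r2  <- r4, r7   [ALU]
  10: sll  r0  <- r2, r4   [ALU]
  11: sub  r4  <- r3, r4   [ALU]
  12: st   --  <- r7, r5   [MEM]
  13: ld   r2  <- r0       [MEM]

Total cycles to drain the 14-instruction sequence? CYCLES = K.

0. st.MEM/and.ALU @i0+i1  | pair
1. or.ALU @i2  | RAW r6
2. xor.ALU/st.MEM @i3+i4  | pair
3. xor.ALU @i5  | RAW r6
4. mul.MUL @i6  | no-port MUL/MUL
5. mul.MUL/sll.ALU @i7+i8  | pair
6. and.ALU @i9  | RAW r2
7. sll.ALU/sub.ALU @i10+i11  | pair
8. st.MEM @i12  | no-port MEM/MEM
9. ld.MEM @i13  | tail

CYCLES = 10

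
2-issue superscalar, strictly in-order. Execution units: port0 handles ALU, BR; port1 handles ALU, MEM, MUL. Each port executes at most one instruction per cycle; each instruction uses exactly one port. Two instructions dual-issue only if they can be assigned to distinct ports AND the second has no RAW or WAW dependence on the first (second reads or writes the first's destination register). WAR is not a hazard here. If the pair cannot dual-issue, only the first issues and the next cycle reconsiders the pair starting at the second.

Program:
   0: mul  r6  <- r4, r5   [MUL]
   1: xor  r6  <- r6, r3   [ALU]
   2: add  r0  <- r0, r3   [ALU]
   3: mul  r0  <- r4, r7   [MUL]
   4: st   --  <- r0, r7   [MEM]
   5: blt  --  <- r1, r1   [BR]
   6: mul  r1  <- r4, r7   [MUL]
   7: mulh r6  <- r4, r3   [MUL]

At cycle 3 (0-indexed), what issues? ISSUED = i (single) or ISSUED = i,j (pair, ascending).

0. mul @i0  | RAW+WAW r6
1. xor;add @i1+i2  | 2-wide
2. mul @i3  | no-port MUL/MEM
3. st;blt @i4+i5  | 2-wide
4. mul @i6  | no-port MUL/MUL
5. mulh @i7  | tail

ISSUED = 4,5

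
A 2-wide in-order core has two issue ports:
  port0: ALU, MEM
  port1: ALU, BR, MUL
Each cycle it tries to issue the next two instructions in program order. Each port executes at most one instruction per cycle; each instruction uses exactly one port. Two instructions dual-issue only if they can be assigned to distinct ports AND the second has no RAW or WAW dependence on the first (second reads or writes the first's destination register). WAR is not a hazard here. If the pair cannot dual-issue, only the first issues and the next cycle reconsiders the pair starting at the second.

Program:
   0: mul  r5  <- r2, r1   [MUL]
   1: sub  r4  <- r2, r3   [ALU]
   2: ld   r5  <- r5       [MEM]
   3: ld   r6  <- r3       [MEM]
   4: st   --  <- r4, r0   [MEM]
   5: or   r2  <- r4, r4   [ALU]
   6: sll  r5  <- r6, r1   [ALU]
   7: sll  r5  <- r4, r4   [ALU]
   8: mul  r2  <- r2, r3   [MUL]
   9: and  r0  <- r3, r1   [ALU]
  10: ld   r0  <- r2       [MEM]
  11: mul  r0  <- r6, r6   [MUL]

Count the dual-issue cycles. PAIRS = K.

PAIRS = 3

  cy0 -> i0+i1 (mul sub) 2-wide
  cy1 -> i2 (ld) no-port MEM/MEM
  cy2 -> i3 (ld) no-port MEM/MEM
  cy3 -> i4+i5 (st or) 2-wide
  cy4 -> i6 (sll) WAW r5
  cy5 -> i7+i8 (sll mul) 2-wide
  cy6 -> i9 (and) WAW r0
  cy7 -> i10 (ld) WAW r0
  cy8 -> i11 (mul) tail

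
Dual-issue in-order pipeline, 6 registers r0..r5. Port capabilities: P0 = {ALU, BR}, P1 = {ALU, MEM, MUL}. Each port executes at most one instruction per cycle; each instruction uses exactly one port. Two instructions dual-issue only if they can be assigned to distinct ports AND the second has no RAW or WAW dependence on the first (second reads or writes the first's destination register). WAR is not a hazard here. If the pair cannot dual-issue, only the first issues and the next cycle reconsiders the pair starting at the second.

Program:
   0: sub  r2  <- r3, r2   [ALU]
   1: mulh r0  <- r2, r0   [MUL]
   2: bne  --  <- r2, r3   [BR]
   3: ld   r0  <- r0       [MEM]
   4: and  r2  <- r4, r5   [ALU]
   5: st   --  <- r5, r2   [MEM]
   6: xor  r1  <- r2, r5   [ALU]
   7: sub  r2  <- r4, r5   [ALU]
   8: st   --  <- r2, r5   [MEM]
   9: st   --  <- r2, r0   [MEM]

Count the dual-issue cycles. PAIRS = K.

PAIRS = 3

#0 head=0: sub i0 RAW r2
#1 head=1: mulh+bne i1/i2 2-wide
#2 head=3: ld+and i3/i4 2-wide
#3 head=5: st+xor i5/i6 2-wide
#4 head=7: sub i7 RAW r2
#5 head=8: st i8 no-port MEM/MEM
#6 head=9: st i9 tail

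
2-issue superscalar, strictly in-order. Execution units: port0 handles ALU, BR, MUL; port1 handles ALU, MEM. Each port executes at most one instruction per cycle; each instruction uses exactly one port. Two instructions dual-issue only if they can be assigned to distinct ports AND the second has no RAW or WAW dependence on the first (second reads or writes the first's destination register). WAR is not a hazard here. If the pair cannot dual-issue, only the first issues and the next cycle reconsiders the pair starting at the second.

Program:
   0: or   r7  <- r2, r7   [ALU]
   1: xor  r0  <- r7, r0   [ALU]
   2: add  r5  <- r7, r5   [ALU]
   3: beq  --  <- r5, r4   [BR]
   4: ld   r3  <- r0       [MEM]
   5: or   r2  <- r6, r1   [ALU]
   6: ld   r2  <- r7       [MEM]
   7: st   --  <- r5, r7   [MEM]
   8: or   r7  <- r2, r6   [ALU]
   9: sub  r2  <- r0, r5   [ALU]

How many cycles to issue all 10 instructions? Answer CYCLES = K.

#0 head=0: or.ALU i0 RAW r7
#1 head=1: xor.ALU/add.ALU i1+i2 dual
#2 head=3: beq.BR/ld.MEM i3+i4 dual
#3 head=5: or.ALU i5 WAW r2
#4 head=6: ld.MEM i6 no-port MEM/MEM
#5 head=7: st.MEM/or.ALU i7+i8 dual
#6 head=9: sub.ALU i9 tail

CYCLES = 7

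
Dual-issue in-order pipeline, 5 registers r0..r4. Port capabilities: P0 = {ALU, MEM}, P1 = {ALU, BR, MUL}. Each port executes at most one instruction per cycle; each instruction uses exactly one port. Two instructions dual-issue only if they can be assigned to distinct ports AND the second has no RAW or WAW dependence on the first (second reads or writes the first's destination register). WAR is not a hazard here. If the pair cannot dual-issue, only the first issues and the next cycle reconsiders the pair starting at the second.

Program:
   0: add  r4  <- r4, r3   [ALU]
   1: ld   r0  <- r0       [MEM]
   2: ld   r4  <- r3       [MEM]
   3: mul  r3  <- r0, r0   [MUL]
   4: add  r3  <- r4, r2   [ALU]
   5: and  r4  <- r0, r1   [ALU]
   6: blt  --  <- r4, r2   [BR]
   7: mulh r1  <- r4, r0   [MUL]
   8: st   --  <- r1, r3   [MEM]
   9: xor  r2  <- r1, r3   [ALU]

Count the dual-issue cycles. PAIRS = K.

#0 head=0: add.ALU;ld.MEM i0/i1 dual
#1 head=2: ld.MEM;mul.MUL i2/i3 dual
#2 head=4: add.ALU;and.ALU i4/i5 dual
#3 head=6: blt.BR i6 no-port BR/MUL
#4 head=7: mulh.MUL i7 RAW r1
#5 head=8: st.MEM;xor.ALU i8/i9 dual

PAIRS = 4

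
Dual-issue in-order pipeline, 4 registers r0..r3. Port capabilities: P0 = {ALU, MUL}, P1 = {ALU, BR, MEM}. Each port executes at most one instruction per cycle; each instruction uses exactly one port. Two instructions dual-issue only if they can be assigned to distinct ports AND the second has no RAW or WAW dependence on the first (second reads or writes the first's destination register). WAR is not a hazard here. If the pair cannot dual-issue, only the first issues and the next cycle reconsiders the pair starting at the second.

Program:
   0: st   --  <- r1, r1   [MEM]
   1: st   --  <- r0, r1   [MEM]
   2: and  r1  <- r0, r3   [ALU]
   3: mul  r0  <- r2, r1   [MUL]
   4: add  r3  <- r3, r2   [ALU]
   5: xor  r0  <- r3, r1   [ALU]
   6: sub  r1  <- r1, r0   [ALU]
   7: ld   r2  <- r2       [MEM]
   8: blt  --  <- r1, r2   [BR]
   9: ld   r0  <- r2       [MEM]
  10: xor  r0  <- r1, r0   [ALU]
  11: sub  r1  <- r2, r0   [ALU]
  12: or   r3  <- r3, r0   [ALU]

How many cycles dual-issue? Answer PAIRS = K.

c0: i0 st.MEM  no-port MEM/MEM
c1: i1&i2 st.MEM and.ALU  dual
c2: i3&i4 mul.MUL add.ALU  dual
c3: i5 xor.ALU  RAW r0
c4: i6&i7 sub.ALU ld.MEM  dual
c5: i8 blt.BR  no-port BR/MEM
c6: i9 ld.MEM  RAW+WAW r0
c7: i10 xor.ALU  RAW r0
c8: i11&i12 sub.ALU or.ALU  dual

PAIRS = 4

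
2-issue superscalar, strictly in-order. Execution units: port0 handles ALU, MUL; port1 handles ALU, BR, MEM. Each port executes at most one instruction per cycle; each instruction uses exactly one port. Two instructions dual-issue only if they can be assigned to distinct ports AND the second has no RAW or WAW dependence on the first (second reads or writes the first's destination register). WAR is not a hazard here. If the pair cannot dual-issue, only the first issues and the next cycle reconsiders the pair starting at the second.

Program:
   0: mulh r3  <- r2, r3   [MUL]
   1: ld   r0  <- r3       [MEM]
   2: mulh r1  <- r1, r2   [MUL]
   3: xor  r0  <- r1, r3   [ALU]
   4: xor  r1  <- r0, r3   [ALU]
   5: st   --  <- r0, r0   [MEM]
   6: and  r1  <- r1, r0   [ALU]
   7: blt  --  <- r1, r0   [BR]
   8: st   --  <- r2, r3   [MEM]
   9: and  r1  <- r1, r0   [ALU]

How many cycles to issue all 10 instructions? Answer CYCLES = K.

CYCLES = 7

t=0 i0:mulh.MUL ; RAW r3
t=1 i1&i2:ld.MEM mulh.MUL ; dual
t=2 i3:xor.ALU ; RAW r0
t=3 i4&i5:xor.ALU st.MEM ; dual
t=4 i6:and.ALU ; RAW r1
t=5 i7:blt.BR ; no-port BR/MEM
t=6 i8&i9:st.MEM and.ALU ; dual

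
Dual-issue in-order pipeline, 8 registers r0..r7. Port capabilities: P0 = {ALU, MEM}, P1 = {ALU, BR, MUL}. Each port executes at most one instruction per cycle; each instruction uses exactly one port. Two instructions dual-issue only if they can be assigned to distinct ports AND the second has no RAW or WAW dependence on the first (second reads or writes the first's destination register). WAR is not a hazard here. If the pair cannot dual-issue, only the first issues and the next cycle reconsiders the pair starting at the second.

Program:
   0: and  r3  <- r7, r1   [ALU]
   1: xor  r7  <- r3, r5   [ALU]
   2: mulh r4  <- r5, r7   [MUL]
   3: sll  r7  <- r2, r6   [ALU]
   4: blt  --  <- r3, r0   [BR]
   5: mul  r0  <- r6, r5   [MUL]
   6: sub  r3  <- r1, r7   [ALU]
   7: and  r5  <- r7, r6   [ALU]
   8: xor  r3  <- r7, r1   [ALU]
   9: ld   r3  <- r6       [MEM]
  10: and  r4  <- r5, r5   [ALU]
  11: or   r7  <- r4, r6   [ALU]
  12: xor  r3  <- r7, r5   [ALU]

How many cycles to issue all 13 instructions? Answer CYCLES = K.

CYCLES = 9

[0] i0  and  -- RAW r3
[1] i1  xor  -- RAW r7
[2] i2&i3  mulh/sll  -- 2-wide
[3] i4  blt  -- no-port BR/MUL
[4] i5&i6  mul/sub  -- 2-wide
[5] i7&i8  and/xor  -- 2-wide
[6] i9&i10  ld/and  -- 2-wide
[7] i11  or  -- RAW r7
[8] i12  xor  -- tail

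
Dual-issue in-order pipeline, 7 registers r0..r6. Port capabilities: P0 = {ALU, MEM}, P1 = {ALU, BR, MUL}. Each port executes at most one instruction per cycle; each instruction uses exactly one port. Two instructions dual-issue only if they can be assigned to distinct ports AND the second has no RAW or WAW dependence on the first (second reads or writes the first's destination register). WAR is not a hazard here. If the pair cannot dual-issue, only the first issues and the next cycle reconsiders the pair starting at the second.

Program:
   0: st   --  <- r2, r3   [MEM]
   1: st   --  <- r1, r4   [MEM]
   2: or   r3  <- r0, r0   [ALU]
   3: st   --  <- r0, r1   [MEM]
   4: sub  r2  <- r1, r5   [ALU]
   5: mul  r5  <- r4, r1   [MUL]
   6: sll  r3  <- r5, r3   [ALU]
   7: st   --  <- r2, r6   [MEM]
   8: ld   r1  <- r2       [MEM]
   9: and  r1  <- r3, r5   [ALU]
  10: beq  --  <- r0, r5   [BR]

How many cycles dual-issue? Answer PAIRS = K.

PAIRS = 4

  cy0 -> i0 (st) no-port MEM/MEM
  cy1 -> i1+i2 (st+or) dual
  cy2 -> i3+i4 (st+sub) dual
  cy3 -> i5 (mul) RAW r5
  cy4 -> i6+i7 (sll+st) dual
  cy5 -> i8 (ld) WAW r1
  cy6 -> i9+i10 (and+beq) dual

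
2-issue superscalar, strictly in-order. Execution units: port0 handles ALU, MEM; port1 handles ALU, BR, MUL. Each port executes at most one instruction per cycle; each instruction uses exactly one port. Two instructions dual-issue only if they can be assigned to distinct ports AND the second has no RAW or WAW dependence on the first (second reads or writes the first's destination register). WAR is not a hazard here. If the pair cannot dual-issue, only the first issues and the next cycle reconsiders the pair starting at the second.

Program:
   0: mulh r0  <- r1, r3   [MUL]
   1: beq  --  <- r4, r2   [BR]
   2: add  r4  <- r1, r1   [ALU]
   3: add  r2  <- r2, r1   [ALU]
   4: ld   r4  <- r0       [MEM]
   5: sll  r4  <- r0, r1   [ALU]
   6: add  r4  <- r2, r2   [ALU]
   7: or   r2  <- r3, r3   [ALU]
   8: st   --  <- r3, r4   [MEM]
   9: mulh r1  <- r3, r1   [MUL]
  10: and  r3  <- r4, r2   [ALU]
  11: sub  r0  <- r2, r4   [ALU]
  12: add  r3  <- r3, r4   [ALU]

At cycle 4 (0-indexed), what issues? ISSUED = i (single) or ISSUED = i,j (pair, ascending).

#0 head=0: mulh.MUL i0 no-port MUL/BR
#1 head=1: beq.BR;add.ALU i1/i2 pair
#2 head=3: add.ALU;ld.MEM i3/i4 pair
#3 head=5: sll.ALU i5 WAW r4
#4 head=6: add.ALU;or.ALU i6/i7 pair
#5 head=8: st.MEM;mulh.MUL i8/i9 pair
#6 head=10: and.ALU;sub.ALU i10/i11 pair
#7 head=12: add.ALU i12 tail

ISSUED = 6,7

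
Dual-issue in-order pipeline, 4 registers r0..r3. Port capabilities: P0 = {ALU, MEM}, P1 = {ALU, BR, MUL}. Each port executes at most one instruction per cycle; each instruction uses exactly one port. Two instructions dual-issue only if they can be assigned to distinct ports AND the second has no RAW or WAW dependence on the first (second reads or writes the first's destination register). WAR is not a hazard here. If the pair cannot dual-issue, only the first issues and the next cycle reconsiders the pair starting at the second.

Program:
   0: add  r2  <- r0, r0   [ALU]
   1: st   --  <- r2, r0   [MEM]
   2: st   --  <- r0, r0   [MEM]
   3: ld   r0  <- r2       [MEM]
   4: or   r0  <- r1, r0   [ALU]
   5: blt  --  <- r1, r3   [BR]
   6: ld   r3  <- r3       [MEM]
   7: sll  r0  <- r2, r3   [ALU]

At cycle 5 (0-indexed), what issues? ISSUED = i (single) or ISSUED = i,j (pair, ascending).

ISSUED = 6

t=0 i0:add.ALU ; RAW r2
t=1 i1:st.MEM ; no-port MEM/MEM
t=2 i2:st.MEM ; no-port MEM/MEM
t=3 i3:ld.MEM ; RAW+WAW r0
t=4 i4&i5:or.ALU;blt.BR ; 2-wide
t=5 i6:ld.MEM ; RAW r3
t=6 i7:sll.ALU ; tail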